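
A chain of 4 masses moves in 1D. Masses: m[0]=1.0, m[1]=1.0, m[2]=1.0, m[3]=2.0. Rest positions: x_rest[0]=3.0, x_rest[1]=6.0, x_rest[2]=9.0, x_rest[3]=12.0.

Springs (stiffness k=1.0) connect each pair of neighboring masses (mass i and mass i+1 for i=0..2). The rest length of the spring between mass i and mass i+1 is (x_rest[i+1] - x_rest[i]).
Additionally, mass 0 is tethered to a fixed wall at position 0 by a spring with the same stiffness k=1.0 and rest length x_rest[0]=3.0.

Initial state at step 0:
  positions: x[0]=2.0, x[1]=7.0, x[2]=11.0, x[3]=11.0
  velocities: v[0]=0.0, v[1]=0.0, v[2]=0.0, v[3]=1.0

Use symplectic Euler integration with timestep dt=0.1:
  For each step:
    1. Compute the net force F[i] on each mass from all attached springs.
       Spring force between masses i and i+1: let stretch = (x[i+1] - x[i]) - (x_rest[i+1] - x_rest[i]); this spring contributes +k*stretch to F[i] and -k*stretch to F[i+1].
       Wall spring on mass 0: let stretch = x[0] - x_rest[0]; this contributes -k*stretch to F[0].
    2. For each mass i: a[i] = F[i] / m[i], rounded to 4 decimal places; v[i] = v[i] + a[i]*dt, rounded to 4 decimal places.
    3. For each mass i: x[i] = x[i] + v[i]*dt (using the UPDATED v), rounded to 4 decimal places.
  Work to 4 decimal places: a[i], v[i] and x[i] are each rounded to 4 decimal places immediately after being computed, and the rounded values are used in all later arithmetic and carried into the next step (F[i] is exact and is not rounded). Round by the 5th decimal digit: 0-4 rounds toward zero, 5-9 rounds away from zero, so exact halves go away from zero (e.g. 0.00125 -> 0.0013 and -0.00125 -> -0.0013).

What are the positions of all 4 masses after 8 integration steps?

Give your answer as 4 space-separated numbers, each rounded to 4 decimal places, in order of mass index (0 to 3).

Step 0: x=[2.0000 7.0000 11.0000 11.0000] v=[0.0000 0.0000 0.0000 1.0000]
Step 1: x=[2.0300 6.9900 10.9600 11.1150] v=[0.3000 -0.1000 -0.4000 1.1500]
Step 2: x=[2.0893 6.9701 10.8819 11.2442] v=[0.5930 -0.1990 -0.7815 1.2923]
Step 3: x=[2.1765 6.9405 10.7683 11.3866] v=[0.8722 -0.2959 -1.1365 1.4242]
Step 4: x=[2.2896 6.9016 10.6226 11.5409] v=[1.1310 -0.3895 -1.4575 1.5433]
Step 5: x=[2.4259 6.8537 10.4488 11.7056] v=[1.3632 -0.4786 -1.7378 1.6474]
Step 6: x=[2.5822 6.7975 10.2516 11.8791] v=[1.5634 -0.5619 -1.9716 1.7346]
Step 7: x=[2.7549 6.7337 10.0362 12.0594] v=[1.7267 -0.6380 -2.1543 1.8032]
Step 8: x=[2.9398 6.6631 9.8080 12.2446] v=[1.8491 -0.7056 -2.2822 1.8520]

Answer: 2.9398 6.6631 9.8080 12.2446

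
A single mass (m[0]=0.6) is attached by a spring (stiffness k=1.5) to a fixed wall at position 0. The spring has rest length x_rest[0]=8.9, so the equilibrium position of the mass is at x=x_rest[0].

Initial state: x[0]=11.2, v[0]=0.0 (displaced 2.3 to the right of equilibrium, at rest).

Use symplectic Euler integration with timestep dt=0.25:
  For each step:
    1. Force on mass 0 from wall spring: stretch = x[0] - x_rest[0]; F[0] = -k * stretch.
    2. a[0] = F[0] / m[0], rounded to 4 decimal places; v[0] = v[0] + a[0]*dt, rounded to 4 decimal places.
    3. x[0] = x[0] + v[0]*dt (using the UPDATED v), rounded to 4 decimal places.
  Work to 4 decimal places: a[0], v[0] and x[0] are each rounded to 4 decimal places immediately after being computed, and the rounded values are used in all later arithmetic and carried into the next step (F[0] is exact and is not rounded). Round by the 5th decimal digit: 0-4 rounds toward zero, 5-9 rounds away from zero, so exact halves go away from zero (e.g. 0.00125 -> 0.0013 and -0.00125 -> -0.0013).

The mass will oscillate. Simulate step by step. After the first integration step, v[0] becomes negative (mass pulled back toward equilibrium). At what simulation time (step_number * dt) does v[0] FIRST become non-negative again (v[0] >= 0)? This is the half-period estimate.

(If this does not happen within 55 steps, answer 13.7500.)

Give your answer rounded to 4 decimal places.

Step 0: x=[11.2000] v=[0.0000]
Step 1: x=[10.8406] v=[-1.4375]
Step 2: x=[10.1780] v=[-2.6504]
Step 3: x=[9.3157] v=[-3.4492]
Step 4: x=[8.3885] v=[-3.7090]
Step 5: x=[7.5412] v=[-3.3893]
Step 6: x=[6.9062] v=[-2.5401]
Step 7: x=[6.5827] v=[-1.2940]
Step 8: x=[6.6213] v=[0.1543]
First v>=0 after going negative at step 8, time=2.0000

Answer: 2.0000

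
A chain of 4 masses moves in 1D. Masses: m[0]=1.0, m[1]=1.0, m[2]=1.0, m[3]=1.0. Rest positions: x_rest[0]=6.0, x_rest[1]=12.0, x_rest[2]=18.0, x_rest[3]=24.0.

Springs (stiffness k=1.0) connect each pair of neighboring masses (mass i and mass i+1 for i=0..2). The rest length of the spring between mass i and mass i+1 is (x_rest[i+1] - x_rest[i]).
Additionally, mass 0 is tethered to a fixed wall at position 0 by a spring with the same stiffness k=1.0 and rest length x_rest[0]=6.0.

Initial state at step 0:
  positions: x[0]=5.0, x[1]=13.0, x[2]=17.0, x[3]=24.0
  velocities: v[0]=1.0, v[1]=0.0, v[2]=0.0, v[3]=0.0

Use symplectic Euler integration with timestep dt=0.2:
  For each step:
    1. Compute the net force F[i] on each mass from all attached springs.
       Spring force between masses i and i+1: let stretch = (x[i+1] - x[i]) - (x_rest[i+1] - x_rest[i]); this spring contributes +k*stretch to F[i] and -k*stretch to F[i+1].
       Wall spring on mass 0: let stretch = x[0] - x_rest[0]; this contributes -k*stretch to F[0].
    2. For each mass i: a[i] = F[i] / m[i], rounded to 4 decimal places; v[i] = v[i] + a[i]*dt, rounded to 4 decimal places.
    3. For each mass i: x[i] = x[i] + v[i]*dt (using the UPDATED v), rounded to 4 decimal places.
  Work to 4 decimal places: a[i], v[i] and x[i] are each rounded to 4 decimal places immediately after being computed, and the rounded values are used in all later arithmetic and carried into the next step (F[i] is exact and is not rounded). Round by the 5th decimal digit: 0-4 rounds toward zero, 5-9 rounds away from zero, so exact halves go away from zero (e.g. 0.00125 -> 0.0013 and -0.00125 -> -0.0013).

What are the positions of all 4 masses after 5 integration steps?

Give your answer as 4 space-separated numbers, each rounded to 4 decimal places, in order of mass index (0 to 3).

Answer: 7.0105 11.4346 18.2585 23.5984

Derivation:
Step 0: x=[5.0000 13.0000 17.0000 24.0000] v=[1.0000 0.0000 0.0000 0.0000]
Step 1: x=[5.3200 12.8400 17.1200 23.9600] v=[1.6000 -0.8000 0.6000 -0.2000]
Step 2: x=[5.7280 12.5504 17.3424 23.8864] v=[2.0400 -1.4480 1.1120 -0.3680]
Step 3: x=[6.1798 12.1796 17.6349 23.7910] v=[2.2589 -1.8541 1.4624 -0.4768]
Step 4: x=[6.6244 11.7870 17.9554 23.6894] v=[2.2229 -1.9630 1.6026 -0.5080]
Step 5: x=[7.0105 11.4346 18.2585 23.5984] v=[1.9305 -1.7618 1.5157 -0.4548]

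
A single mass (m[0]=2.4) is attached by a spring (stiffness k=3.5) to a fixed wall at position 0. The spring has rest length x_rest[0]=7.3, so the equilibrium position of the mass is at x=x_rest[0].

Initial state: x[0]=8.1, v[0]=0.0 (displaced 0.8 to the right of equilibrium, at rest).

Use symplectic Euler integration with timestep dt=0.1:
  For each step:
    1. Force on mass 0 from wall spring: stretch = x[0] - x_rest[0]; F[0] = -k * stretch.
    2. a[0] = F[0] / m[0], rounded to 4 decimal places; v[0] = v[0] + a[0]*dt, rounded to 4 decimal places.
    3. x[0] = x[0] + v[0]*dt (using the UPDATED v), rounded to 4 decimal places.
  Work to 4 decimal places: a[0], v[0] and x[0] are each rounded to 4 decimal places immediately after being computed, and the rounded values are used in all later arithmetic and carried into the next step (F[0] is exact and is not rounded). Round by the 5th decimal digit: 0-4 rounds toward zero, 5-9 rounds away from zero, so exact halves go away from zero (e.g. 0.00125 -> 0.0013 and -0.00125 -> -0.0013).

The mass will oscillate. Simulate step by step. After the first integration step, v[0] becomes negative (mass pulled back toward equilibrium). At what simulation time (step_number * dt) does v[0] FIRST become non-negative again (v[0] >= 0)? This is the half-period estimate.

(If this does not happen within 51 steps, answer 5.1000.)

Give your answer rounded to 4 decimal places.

Step 0: x=[8.1000] v=[0.0000]
Step 1: x=[8.0883] v=[-0.1167]
Step 2: x=[8.0651] v=[-0.2317]
Step 3: x=[8.0308] v=[-0.3433]
Step 4: x=[7.9858] v=[-0.4499]
Step 5: x=[7.9308] v=[-0.5499]
Step 6: x=[7.8666] v=[-0.6419]
Step 7: x=[7.7942] v=[-0.7245]
Step 8: x=[7.7145] v=[-0.7966]
Step 9: x=[7.6288] v=[-0.8571]
Step 10: x=[7.5383] v=[-0.9051]
Step 11: x=[7.4443] v=[-0.9399]
Step 12: x=[7.3482] v=[-0.9609]
Step 13: x=[7.2514] v=[-0.9679]
Step 14: x=[7.1553] v=[-0.9608]
Step 15: x=[7.0613] v=[-0.9397]
Step 16: x=[6.9708] v=[-0.9049]
Step 17: x=[6.8851] v=[-0.8569]
Step 18: x=[6.8055] v=[-0.7964]
Step 19: x=[6.7331] v=[-0.7243]
Step 20: x=[6.6689] v=[-0.6416]
Step 21: x=[6.6139] v=[-0.5496]
Step 22: x=[6.5690] v=[-0.4495]
Step 23: x=[6.5347] v=[-0.3429]
Step 24: x=[6.5116] v=[-0.2313]
Step 25: x=[6.5000] v=[-0.1163]
Step 26: x=[6.5000] v=[0.0004]
First v>=0 after going negative at step 26, time=2.6000

Answer: 2.6000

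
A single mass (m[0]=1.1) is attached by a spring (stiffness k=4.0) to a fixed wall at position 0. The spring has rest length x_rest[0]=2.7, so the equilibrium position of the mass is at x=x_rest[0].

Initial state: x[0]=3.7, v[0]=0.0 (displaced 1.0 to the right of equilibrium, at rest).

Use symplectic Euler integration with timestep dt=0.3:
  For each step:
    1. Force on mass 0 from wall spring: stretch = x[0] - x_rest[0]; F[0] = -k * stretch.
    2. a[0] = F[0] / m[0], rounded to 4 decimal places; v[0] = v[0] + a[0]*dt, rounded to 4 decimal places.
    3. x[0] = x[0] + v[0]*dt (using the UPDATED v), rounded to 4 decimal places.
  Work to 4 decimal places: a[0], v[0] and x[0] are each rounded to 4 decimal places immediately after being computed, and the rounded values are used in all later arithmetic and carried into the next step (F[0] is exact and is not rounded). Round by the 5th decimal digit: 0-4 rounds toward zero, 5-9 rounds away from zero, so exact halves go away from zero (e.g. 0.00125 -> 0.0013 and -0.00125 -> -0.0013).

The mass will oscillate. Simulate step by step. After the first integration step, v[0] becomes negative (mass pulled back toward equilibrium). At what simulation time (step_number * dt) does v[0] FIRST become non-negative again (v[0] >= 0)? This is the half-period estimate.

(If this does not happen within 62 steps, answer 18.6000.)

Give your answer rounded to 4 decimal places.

Step 0: x=[3.7000] v=[0.0000]
Step 1: x=[3.3727] v=[-1.0909]
Step 2: x=[2.8253] v=[-1.8248]
Step 3: x=[2.2369] v=[-1.9615]
Step 4: x=[1.8000] v=[-1.4563]
Step 5: x=[1.6577] v=[-0.4745]
Step 6: x=[1.8565] v=[0.6626]
First v>=0 after going negative at step 6, time=1.8000

Answer: 1.8000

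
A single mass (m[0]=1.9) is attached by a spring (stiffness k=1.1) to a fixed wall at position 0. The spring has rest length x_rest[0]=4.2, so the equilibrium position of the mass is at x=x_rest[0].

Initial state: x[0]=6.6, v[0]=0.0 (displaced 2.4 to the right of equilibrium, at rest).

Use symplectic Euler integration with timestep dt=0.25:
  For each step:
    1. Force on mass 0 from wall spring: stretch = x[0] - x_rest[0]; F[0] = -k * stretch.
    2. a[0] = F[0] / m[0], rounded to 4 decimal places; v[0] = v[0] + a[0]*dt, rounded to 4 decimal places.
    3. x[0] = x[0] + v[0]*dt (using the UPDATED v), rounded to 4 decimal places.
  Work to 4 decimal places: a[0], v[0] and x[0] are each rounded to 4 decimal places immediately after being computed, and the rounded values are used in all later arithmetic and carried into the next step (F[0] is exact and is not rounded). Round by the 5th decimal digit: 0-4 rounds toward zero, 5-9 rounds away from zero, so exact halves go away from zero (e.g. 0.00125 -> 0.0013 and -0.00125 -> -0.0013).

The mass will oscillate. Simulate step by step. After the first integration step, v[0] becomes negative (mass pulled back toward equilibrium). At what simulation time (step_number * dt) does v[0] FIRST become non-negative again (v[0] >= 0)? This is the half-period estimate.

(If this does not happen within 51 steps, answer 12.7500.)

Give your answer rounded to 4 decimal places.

Answer: 4.2500

Derivation:
Step 0: x=[6.6000] v=[0.0000]
Step 1: x=[6.5132] v=[-0.3474]
Step 2: x=[6.3427] v=[-0.6822]
Step 3: x=[6.0946] v=[-0.9923]
Step 4: x=[5.7780] v=[-1.2665]
Step 5: x=[5.4043] v=[-1.4949]
Step 6: x=[4.9870] v=[-1.6692]
Step 7: x=[4.5412] v=[-1.7831]
Step 8: x=[4.0831] v=[-1.8325]
Step 9: x=[3.6292] v=[-1.8156]
Step 10: x=[3.1960] v=[-1.7330]
Step 11: x=[2.7991] v=[-1.5877]
Step 12: x=[2.4529] v=[-1.3850]
Step 13: x=[2.1699] v=[-1.1321]
Step 14: x=[1.9603] v=[-0.8383]
Step 15: x=[1.8318] v=[-0.5141]
Step 16: x=[1.7890] v=[-0.1713]
Step 17: x=[1.8334] v=[0.1777]
First v>=0 after going negative at step 17, time=4.2500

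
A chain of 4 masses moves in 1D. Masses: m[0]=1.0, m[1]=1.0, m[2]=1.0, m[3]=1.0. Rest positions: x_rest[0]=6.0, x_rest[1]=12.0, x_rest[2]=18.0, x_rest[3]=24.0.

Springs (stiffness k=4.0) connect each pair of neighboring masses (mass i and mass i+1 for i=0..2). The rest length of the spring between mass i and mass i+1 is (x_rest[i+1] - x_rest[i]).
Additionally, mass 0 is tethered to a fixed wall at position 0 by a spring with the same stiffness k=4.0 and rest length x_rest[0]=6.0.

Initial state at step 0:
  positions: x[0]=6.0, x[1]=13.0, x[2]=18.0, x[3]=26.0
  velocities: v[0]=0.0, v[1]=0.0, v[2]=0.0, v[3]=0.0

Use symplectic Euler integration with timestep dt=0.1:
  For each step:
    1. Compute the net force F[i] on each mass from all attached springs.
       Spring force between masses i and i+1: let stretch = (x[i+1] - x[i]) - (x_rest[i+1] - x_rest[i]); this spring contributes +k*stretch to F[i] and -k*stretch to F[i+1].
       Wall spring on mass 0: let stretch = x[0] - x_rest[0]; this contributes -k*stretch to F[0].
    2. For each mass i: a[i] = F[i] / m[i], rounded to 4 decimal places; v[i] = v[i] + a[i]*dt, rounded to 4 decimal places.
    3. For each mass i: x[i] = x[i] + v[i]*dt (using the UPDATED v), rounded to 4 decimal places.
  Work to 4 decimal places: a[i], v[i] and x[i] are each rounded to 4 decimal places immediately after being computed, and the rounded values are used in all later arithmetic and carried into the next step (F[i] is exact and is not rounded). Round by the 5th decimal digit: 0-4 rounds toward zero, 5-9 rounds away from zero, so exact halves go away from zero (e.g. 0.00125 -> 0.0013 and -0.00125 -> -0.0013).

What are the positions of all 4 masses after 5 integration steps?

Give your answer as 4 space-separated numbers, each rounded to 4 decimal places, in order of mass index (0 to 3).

Answer: 6.4033 12.1968 19.2966 25.0542

Derivation:
Step 0: x=[6.0000 13.0000 18.0000 26.0000] v=[0.0000 0.0000 0.0000 0.0000]
Step 1: x=[6.0400 12.9200 18.1200 25.9200] v=[0.4000 -0.8000 1.2000 -0.8000]
Step 2: x=[6.1136 12.7728 18.3440 25.7680] v=[0.7360 -1.4720 2.2400 -1.5200]
Step 3: x=[6.2090 12.5821 18.6421 25.5590] v=[0.9542 -1.9072 2.9811 -2.0896]
Step 4: x=[6.3110 12.3789 18.9745 25.3134] v=[1.0198 -2.0324 3.3239 -2.4564]
Step 5: x=[6.4033 12.1968 19.2966 25.0542] v=[0.9226 -1.8213 3.2212 -2.5920]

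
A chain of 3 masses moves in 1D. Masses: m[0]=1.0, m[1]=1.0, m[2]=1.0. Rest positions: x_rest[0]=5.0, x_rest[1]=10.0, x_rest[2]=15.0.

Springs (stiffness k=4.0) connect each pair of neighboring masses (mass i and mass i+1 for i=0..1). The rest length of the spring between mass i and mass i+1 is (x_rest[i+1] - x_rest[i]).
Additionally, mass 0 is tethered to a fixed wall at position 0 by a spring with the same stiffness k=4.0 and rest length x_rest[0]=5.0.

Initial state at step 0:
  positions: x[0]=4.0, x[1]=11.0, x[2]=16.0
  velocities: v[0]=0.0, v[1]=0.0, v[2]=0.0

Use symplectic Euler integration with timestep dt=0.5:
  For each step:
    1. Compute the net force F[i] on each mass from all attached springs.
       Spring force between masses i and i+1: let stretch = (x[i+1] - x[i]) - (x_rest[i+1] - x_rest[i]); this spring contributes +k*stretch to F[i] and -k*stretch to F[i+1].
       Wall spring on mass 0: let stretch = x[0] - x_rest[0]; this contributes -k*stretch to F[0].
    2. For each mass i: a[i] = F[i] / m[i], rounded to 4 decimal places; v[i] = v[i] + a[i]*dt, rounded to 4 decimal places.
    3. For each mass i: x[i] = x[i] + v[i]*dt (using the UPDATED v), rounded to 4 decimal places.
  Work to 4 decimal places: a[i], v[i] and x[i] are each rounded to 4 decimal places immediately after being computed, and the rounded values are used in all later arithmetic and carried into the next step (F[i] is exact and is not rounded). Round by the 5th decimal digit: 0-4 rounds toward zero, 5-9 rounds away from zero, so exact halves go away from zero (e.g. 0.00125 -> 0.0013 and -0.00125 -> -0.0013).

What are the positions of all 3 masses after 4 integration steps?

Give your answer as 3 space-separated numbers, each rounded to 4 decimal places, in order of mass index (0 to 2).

Step 0: x=[4.0000 11.0000 16.0000] v=[0.0000 0.0000 0.0000]
Step 1: x=[7.0000 9.0000 16.0000] v=[6.0000 -4.0000 0.0000]
Step 2: x=[5.0000 12.0000 14.0000] v=[-4.0000 6.0000 -4.0000]
Step 3: x=[5.0000 10.0000 15.0000] v=[0.0000 -4.0000 2.0000]
Step 4: x=[5.0000 8.0000 16.0000] v=[0.0000 -4.0000 2.0000]

Answer: 5.0000 8.0000 16.0000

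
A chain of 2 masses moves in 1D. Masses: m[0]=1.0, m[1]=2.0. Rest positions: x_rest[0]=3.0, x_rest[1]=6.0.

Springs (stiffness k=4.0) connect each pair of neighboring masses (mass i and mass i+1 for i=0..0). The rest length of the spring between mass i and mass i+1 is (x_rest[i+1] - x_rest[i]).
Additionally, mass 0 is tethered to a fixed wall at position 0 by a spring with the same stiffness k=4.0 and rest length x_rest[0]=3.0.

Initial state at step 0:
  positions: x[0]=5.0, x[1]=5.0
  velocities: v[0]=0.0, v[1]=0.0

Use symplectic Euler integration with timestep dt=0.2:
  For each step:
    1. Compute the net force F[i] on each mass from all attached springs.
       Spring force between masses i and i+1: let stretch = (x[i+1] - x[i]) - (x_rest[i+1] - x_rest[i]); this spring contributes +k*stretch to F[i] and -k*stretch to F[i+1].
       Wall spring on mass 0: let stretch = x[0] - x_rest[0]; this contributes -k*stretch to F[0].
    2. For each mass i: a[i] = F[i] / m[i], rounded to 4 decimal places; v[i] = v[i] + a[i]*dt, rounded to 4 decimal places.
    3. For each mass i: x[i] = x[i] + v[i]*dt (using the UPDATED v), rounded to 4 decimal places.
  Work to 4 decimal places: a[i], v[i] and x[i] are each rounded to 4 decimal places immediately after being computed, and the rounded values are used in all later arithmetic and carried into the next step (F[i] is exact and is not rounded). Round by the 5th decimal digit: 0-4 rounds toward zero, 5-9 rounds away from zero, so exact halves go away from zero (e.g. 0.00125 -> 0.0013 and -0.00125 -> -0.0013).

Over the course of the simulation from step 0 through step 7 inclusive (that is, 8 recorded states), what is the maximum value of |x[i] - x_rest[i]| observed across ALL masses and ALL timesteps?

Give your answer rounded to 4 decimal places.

Answer: 2.3677

Derivation:
Step 0: x=[5.0000 5.0000] v=[0.0000 0.0000]
Step 1: x=[4.2000 5.2400] v=[-4.0000 1.2000]
Step 2: x=[2.8944 5.6368] v=[-6.5280 1.9840]
Step 3: x=[1.5645 6.0542] v=[-6.6496 2.0870]
Step 4: x=[0.7026 6.3524] v=[-4.3094 1.4911]
Step 5: x=[0.6323 6.4386] v=[-0.3516 0.4312]
Step 6: x=[1.3898 6.3003] v=[3.7876 -0.6913]
Step 7: x=[2.7106 6.0092] v=[6.6042 -1.4555]
Max displacement = 2.3677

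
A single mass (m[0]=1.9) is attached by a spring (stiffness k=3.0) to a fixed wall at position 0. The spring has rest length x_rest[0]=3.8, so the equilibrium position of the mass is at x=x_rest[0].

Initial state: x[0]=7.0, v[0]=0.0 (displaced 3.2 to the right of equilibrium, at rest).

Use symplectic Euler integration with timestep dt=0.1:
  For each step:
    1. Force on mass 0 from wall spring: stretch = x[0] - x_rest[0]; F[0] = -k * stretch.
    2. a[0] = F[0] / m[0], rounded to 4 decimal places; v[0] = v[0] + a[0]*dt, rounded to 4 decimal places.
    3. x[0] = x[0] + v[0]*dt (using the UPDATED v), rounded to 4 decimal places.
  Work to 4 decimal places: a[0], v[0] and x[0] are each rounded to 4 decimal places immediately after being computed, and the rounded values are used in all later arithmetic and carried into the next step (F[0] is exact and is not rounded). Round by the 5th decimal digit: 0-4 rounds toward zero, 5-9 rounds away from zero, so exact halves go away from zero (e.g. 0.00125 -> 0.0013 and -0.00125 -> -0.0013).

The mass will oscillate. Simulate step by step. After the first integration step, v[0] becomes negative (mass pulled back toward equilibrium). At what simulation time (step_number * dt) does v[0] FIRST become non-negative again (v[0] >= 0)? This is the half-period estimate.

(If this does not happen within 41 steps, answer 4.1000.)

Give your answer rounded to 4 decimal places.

Answer: 2.5000

Derivation:
Step 0: x=[7.0000] v=[0.0000]
Step 1: x=[6.9495] v=[-0.5053]
Step 2: x=[6.8492] v=[-1.0026]
Step 3: x=[6.7008] v=[-1.4841]
Step 4: x=[6.5066] v=[-1.9421]
Step 5: x=[6.2697] v=[-2.3695]
Step 6: x=[5.9938] v=[-2.7595]
Step 7: x=[5.6832] v=[-3.1059]
Step 8: x=[5.3429] v=[-3.4033]
Step 9: x=[4.9782] v=[-3.6469]
Step 10: x=[4.5949] v=[-3.8329]
Step 11: x=[4.1991] v=[-3.9584]
Step 12: x=[3.7970] v=[-4.0214]
Step 13: x=[3.3949] v=[-4.0209]
Step 14: x=[2.9992] v=[-3.9569]
Step 15: x=[2.6162] v=[-3.8305]
Step 16: x=[2.2518] v=[-3.6436]
Step 17: x=[1.9119] v=[-3.3992]
Step 18: x=[1.6018] v=[-3.1011]
Step 19: x=[1.3264] v=[-2.7540]
Step 20: x=[1.0901] v=[-2.3634]
Step 21: x=[0.8966] v=[-1.9355]
Step 22: x=[0.7489] v=[-1.4771]
Step 23: x=[0.6494] v=[-0.9954]
Step 24: x=[0.5996] v=[-0.4979]
Step 25: x=[0.6003] v=[0.0074]
First v>=0 after going negative at step 25, time=2.5000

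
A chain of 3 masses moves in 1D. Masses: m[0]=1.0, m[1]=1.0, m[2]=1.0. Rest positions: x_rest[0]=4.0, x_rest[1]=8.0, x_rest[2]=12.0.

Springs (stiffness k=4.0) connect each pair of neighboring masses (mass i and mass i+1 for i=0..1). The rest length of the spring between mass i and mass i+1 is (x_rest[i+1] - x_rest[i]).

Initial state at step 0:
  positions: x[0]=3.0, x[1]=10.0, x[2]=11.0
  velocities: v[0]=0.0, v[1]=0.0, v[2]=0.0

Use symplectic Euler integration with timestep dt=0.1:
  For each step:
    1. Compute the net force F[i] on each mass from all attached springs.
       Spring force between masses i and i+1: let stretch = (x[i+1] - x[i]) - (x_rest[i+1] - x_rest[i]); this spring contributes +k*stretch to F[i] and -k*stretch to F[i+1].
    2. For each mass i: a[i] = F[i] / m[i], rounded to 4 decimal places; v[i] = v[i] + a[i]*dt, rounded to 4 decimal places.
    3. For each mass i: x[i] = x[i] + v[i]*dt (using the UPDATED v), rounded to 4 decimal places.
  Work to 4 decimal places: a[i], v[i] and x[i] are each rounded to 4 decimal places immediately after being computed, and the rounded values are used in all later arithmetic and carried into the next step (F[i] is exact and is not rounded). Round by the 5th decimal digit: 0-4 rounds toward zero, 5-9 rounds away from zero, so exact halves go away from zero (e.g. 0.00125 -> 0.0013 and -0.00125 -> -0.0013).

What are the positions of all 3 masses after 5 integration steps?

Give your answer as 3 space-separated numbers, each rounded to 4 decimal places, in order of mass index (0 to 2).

Step 0: x=[3.0000 10.0000 11.0000] v=[0.0000 0.0000 0.0000]
Step 1: x=[3.1200 9.7600 11.1200] v=[1.2000 -2.4000 1.2000]
Step 2: x=[3.3456 9.3088 11.3456] v=[2.2560 -4.5120 2.2560]
Step 3: x=[3.6497 8.7005 11.6497] v=[3.0413 -6.0826 3.0413]
Step 4: x=[3.9959 8.0082 11.9959] v=[3.4616 -6.9232 3.4616]
Step 5: x=[4.3426 7.3149 12.3426] v=[3.4665 -6.9330 3.4665]

Answer: 4.3426 7.3149 12.3426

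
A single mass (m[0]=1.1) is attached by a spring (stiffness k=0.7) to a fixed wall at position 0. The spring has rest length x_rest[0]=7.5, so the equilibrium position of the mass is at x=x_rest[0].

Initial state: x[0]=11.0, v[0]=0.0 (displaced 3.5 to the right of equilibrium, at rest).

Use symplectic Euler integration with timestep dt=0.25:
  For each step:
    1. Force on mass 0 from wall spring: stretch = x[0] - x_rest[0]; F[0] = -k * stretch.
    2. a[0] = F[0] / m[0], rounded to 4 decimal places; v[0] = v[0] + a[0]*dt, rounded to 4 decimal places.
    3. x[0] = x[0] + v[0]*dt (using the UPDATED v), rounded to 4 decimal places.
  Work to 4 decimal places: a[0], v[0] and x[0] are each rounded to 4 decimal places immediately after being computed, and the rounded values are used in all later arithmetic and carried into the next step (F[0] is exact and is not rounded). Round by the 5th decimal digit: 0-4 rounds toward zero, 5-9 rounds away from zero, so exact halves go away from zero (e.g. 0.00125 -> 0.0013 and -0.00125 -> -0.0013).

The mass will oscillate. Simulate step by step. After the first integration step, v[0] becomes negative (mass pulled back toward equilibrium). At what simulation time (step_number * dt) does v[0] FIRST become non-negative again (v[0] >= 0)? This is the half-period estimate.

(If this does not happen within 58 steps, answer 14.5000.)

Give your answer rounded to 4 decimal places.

Step 0: x=[11.0000] v=[0.0000]
Step 1: x=[10.8608] v=[-0.5568]
Step 2: x=[10.5879] v=[-1.0915]
Step 3: x=[10.1922] v=[-1.5828]
Step 4: x=[9.6894] v=[-2.0111]
Step 5: x=[9.0996] v=[-2.3594]
Step 6: x=[8.4461] v=[-2.6139]
Step 7: x=[7.7550] v=[-2.7644]
Step 8: x=[7.0538] v=[-2.8050]
Step 9: x=[6.3703] v=[-2.7340]
Step 10: x=[5.7317] v=[-2.5543]
Step 11: x=[5.1635] v=[-2.2730]
Step 12: x=[4.6882] v=[-1.9013]
Step 13: x=[4.3247] v=[-1.4540]
Step 14: x=[4.0875] v=[-0.9489]
Step 15: x=[3.9860] v=[-0.4060]
Step 16: x=[4.0243] v=[0.1531]
First v>=0 after going negative at step 16, time=4.0000

Answer: 4.0000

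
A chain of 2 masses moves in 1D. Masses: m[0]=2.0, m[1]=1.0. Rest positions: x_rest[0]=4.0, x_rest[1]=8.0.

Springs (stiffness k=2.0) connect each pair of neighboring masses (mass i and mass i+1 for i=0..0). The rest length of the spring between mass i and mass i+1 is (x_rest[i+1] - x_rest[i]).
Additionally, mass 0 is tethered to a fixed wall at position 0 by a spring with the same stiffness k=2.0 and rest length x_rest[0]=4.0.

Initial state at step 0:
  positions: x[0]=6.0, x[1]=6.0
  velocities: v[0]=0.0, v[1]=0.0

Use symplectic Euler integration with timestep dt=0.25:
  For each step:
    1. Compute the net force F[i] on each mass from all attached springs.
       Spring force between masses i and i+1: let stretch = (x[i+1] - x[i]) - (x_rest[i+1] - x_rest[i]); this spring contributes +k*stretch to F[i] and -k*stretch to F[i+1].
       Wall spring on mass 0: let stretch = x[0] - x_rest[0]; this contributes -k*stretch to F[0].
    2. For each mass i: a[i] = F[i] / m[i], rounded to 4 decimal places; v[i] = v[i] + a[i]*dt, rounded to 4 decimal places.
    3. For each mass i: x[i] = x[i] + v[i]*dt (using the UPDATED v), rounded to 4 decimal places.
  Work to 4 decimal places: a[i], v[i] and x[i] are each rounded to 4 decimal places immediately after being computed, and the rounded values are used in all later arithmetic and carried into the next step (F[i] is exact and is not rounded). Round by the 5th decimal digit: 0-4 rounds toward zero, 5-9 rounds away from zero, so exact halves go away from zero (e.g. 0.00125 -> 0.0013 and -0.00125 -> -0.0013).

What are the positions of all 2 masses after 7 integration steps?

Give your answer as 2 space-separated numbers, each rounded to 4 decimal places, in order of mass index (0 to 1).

Answer: 2.3937 10.3825

Derivation:
Step 0: x=[6.0000 6.0000] v=[0.0000 0.0000]
Step 1: x=[5.6250 6.5000] v=[-1.5000 2.0000]
Step 2: x=[4.9531 7.3906] v=[-2.6875 3.5625]
Step 3: x=[4.1240 8.4766] v=[-3.3164 4.3438]
Step 4: x=[3.3092 9.5185] v=[-3.2593 4.1675]
Step 5: x=[2.6756 10.2842] v=[-2.5343 3.0629]
Step 6: x=[2.3503 10.5989] v=[-1.3011 1.2586]
Step 7: x=[2.3937 10.3825] v=[0.1735 -0.8657]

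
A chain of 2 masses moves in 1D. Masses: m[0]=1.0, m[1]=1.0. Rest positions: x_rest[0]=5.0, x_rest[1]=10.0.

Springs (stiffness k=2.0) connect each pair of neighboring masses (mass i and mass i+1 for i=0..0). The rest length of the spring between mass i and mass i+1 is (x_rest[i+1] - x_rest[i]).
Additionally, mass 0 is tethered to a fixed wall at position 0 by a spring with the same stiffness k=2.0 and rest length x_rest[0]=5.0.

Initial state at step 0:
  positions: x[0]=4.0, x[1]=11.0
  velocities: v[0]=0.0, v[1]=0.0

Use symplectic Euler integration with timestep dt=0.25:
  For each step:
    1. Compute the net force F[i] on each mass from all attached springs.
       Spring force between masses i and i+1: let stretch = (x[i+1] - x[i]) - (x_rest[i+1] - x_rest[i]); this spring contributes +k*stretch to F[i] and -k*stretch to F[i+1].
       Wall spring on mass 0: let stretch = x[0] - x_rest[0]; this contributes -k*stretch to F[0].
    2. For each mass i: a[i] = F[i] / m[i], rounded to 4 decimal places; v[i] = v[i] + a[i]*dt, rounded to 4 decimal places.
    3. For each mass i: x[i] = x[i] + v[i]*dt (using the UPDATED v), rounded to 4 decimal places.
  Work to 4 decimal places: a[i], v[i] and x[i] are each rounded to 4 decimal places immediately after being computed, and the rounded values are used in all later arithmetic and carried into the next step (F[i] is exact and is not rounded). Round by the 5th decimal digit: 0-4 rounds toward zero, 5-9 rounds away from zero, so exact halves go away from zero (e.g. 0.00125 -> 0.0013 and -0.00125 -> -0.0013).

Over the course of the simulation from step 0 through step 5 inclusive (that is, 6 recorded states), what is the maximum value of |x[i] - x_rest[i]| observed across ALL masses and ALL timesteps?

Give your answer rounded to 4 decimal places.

Step 0: x=[4.0000 11.0000] v=[0.0000 0.0000]
Step 1: x=[4.3750 10.7500] v=[1.5000 -1.0000]
Step 2: x=[5.0000 10.3281] v=[2.5000 -1.6875]
Step 3: x=[5.6660 9.8652] v=[2.6641 -1.8516]
Step 4: x=[6.1487 9.5024] v=[1.9307 -1.4512]
Step 5: x=[6.2820 9.3454] v=[0.5332 -0.6281]
Max displacement = 1.2820

Answer: 1.2820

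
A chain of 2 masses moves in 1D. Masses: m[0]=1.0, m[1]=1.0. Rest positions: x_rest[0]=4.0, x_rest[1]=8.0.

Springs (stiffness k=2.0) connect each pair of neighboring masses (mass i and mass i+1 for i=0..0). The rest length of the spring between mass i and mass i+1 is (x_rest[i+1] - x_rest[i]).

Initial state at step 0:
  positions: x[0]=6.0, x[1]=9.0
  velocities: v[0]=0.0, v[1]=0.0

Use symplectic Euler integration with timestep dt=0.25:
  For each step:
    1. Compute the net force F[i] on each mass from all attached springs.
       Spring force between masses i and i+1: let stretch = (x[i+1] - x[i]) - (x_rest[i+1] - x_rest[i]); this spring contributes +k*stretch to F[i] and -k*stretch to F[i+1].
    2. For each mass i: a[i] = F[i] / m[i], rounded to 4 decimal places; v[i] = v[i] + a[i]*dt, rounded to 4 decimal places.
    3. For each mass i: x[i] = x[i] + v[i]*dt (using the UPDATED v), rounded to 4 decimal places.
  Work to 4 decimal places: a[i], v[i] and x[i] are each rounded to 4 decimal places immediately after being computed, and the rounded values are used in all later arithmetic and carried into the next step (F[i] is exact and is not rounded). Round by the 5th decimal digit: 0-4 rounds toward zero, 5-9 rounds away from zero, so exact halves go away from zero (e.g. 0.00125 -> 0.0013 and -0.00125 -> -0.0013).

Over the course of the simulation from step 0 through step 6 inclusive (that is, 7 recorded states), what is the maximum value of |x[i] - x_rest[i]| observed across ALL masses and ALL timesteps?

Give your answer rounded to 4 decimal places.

Step 0: x=[6.0000 9.0000] v=[0.0000 0.0000]
Step 1: x=[5.8750 9.1250] v=[-0.5000 0.5000]
Step 2: x=[5.6563 9.3438] v=[-0.8750 0.8750]
Step 3: x=[5.3985 9.6016] v=[-1.0313 1.0313]
Step 4: x=[5.1661 9.8341] v=[-0.9298 0.9298]
Step 5: x=[5.0172 9.9831] v=[-0.5958 0.5958]
Step 6: x=[4.9890 10.0113] v=[-0.1129 0.1129]
Max displacement = 2.0113

Answer: 2.0113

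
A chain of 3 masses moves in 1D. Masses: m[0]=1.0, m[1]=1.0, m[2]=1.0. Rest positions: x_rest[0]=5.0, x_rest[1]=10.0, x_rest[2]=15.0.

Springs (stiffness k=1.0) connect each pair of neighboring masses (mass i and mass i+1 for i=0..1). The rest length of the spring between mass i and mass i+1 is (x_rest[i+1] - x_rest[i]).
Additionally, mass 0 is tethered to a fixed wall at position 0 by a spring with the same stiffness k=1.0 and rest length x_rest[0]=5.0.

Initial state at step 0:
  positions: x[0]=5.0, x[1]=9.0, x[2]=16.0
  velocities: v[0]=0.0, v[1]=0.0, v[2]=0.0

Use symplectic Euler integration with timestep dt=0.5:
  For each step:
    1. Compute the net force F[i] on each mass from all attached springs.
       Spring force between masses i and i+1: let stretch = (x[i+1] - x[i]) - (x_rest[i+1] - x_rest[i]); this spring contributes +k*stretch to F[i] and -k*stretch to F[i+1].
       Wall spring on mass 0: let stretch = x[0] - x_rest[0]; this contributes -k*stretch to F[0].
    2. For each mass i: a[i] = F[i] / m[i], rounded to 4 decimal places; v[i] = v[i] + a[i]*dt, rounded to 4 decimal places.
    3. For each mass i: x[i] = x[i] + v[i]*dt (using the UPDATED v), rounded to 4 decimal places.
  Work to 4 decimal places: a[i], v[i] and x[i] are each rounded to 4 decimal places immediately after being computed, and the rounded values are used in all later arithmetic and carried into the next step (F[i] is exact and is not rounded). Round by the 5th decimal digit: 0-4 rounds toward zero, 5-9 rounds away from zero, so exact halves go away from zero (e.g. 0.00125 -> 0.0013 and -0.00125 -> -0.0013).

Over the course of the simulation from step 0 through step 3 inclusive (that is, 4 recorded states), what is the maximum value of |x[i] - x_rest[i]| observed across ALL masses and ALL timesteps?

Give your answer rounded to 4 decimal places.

Step 0: x=[5.0000 9.0000 16.0000] v=[0.0000 0.0000 0.0000]
Step 1: x=[4.7500 9.7500 15.5000] v=[-0.5000 1.5000 -1.0000]
Step 2: x=[4.5625 10.6875 14.8125] v=[-0.3750 1.8750 -1.3750]
Step 3: x=[4.7657 11.1250 14.3438] v=[0.4063 0.8750 -0.9375]
Max displacement = 1.1250

Answer: 1.1250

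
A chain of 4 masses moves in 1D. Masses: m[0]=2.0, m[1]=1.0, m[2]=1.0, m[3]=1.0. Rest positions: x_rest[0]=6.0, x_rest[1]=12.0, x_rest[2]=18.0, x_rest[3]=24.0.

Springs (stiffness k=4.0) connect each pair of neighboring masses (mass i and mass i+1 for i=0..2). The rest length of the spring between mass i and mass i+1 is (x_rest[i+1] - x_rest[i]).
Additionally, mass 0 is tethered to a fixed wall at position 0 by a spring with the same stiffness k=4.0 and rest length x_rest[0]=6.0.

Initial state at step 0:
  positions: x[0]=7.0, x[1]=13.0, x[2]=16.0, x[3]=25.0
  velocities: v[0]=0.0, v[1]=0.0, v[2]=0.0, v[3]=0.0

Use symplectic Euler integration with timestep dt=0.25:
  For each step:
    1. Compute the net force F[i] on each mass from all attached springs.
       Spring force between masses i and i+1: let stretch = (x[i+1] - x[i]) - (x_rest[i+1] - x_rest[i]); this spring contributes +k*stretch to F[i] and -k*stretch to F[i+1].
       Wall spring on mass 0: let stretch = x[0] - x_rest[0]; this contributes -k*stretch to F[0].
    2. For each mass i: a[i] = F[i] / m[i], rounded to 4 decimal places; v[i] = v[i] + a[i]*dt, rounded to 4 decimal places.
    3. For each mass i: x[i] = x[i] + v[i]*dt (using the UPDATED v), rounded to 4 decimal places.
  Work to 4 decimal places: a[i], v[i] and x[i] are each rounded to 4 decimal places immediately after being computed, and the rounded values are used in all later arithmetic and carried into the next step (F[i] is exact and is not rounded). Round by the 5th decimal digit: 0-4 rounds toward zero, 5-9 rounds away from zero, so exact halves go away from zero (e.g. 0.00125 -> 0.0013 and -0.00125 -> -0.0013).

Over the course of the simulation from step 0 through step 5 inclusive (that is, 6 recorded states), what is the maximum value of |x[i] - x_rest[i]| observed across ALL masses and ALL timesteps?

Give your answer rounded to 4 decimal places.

Step 0: x=[7.0000 13.0000 16.0000 25.0000] v=[0.0000 0.0000 0.0000 0.0000]
Step 1: x=[6.8750 12.2500 17.5000 24.2500] v=[-0.5000 -3.0000 6.0000 -3.0000]
Step 2: x=[6.5625 11.4688 19.3750 23.3125] v=[-1.2500 -3.1250 7.5000 -3.7500]
Step 3: x=[6.0430 11.4375 20.2578 22.8906] v=[-2.0781 -0.1251 3.5313 -1.6875]
Step 4: x=[5.4424 12.2627 19.5938 23.3105] v=[-2.4024 3.3007 -2.6562 1.6797]
Step 5: x=[5.0140 13.2156 18.0262 24.3013] v=[-1.7135 3.8115 -6.2706 3.9630]
Max displacement = 2.2578

Answer: 2.2578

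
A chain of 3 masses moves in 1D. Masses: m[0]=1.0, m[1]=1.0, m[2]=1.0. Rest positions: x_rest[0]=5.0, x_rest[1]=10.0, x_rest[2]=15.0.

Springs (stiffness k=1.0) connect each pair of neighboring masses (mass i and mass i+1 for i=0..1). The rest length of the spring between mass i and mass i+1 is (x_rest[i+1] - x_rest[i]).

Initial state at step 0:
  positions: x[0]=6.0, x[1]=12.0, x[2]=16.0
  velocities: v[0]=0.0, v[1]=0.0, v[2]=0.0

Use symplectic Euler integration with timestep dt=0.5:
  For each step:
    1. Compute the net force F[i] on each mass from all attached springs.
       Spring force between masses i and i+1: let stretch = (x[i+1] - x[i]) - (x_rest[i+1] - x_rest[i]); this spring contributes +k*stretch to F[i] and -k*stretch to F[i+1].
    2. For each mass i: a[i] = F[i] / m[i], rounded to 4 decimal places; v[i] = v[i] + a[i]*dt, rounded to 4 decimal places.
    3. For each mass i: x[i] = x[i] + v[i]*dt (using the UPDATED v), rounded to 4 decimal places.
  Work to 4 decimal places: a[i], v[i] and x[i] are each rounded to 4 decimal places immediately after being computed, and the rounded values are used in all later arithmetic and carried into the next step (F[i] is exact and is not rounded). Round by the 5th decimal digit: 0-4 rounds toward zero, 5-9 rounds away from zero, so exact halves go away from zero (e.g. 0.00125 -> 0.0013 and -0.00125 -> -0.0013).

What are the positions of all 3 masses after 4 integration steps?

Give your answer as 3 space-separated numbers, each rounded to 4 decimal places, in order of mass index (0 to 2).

Answer: 6.5665 10.8673 16.5665

Derivation:
Step 0: x=[6.0000 12.0000 16.0000] v=[0.0000 0.0000 0.0000]
Step 1: x=[6.2500 11.5000 16.2500] v=[0.5000 -1.0000 0.5000]
Step 2: x=[6.5625 10.8750 16.5625] v=[0.6250 -1.2500 0.6250]
Step 3: x=[6.7032 10.5938 16.7032] v=[0.2813 -0.5625 0.2813]
Step 4: x=[6.5665 10.8673 16.5665] v=[-0.2734 0.5469 -0.2734]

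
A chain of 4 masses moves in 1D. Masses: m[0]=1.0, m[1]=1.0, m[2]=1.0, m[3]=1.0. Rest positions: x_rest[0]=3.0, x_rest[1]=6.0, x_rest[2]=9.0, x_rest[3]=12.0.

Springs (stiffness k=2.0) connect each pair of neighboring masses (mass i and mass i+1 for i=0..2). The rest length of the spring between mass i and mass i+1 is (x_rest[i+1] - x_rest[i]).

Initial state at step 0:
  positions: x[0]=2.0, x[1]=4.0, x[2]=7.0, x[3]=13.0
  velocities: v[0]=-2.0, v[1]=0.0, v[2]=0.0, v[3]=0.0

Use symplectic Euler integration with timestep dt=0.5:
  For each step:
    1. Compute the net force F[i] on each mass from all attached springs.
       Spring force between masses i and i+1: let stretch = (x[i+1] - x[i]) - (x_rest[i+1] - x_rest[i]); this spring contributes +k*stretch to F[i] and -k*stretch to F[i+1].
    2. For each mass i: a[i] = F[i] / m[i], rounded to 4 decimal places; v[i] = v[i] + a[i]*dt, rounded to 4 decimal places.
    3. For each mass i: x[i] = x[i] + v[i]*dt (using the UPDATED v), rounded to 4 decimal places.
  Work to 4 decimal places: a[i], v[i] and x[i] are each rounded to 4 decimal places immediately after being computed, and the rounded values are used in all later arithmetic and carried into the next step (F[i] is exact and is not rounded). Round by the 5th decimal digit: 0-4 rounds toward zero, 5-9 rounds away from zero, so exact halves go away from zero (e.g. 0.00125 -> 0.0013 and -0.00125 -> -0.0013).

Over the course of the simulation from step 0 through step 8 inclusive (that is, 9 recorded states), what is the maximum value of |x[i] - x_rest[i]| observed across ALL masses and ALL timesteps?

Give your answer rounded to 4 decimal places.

Step 0: x=[2.0000 4.0000 7.0000 13.0000] v=[-2.0000 0.0000 0.0000 0.0000]
Step 1: x=[0.5000 4.5000 8.5000 11.5000] v=[-3.0000 1.0000 3.0000 -3.0000]
Step 2: x=[-0.5000 5.0000 9.5000 10.0000] v=[-2.0000 1.0000 2.0000 -3.0000]
Step 3: x=[-0.2500 5.0000 8.5000 9.7500] v=[0.5000 0.0000 -2.0000 -0.5000]
Step 4: x=[1.1250 4.1250 6.3750 10.3750] v=[2.7500 -1.7500 -4.2500 1.2500]
Step 5: x=[2.5000 2.8750 5.1250 10.5000] v=[2.7500 -2.5000 -2.5000 0.2500]
Step 6: x=[2.5625 2.5625 5.4375 9.4375] v=[0.1250 -0.6250 0.6250 -2.1250]
Step 7: x=[1.1250 3.6875 6.3125 7.8750] v=[-2.8750 2.2500 1.7500 -3.1250]
Step 8: x=[-0.5313 4.8438 6.6563 7.0313] v=[-3.3125 2.3125 0.6875 -1.6875]
Max displacement = 4.9687

Answer: 4.9687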